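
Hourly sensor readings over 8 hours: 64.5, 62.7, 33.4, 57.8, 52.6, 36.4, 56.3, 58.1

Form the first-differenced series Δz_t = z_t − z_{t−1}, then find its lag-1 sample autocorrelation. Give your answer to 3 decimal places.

-0.466

First differences Δz: -1.8, -29.3, 24.4, -5.2, -16.2, 19.9, 1.8
Mean of differences = -0.9143
Numerator Σ(Δz_t−Δz̄)(Δz_{t+1}−Δz̄) = -998.0673
Denominator Σ(Δz_t−Δz̄)² = 2139.9686
r_1(Δz) = -998.0673 / 2139.9686 = -0.466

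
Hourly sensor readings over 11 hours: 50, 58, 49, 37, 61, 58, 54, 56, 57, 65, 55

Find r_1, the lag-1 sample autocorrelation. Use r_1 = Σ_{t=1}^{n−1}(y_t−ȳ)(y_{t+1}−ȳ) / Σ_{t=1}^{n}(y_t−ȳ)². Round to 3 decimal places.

0.005

Mean ȳ = (50 + 58 + 49 + 37 + 61 + 58 + 54 + 56 + 57 + 65 + 55)/11 = 54.5455
Numerator Σ_{t=1}^{10}(y_t−ȳ)(y_{t+1}−ȳ) = 2.7934
Denominator Σ(y_t−ȳ)² = 542.7273
r_1 = 2.7934 / 542.7273 = 0.005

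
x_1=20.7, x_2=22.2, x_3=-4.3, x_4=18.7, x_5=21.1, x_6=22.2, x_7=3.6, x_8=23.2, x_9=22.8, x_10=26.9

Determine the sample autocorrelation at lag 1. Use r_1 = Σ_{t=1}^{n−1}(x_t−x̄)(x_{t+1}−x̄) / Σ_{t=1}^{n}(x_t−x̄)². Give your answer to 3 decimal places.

-0.175

Mean x̄ = (20.7 + 22.2 − 4.3 + 18.7 + 21.1 + 22.2 + 3.6 + 23.2 + 22.8 + 26.9)/10 = 17.7100
Numerator Σ_{t=1}^{9}(x_t−x̄)(x_{t+1}−x̄) = -154.7091
Denominator Σ(x_t−x̄)² = 885.7690
r_1 = -154.7091 / 885.7690 = -0.175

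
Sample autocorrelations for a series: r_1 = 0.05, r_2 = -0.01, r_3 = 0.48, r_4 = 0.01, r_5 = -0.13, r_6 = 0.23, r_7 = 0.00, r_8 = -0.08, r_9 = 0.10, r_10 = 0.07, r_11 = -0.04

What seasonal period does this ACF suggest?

3

The largest autocorrelation is r_3 = 0.48, with a weaker echo at lag 6 (0.23); the remaining lags stay at or below 0.10.
The dominant spike at lag 3 indicates a seasonal period of 3.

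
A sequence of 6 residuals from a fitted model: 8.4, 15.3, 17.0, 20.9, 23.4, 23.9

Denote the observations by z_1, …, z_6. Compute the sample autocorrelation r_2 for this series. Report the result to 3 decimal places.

0.076

Mean z̄ = (8.4 + 15.3 + 17.0 + 20.9 + 23.4 + 23.9)/6 = 18.1500
Σ(z_t−z̄)(z_{t+2}−z̄) = (11.2125) + (-7.8375) + (-6.0375) + (15.8125) = 13.1500
Denominator Σ(z_t−z̄)² = 172.6950
r_2 = 13.1500 / 172.6950 = 0.076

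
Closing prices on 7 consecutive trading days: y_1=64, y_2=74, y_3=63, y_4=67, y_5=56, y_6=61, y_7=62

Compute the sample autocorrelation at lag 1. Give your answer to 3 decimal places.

-0.037

Mean ȳ = (64 + 74 + 63 + 67 + 56 + 61 + 62)/7 = 63.8571
Deviations from mean: 0.1429, 10.1429, -0.8571, 3.1429, -7.8571, -2.8571, -1.8571
Numerator Σ_{t=1}^{6}(y_t−ȳ)(y_{t+1}−ȳ) = -6.8776
Denominator Σ(y_t−ȳ)² = 186.8571
r_1 = -6.8776 / 186.8571 = -0.037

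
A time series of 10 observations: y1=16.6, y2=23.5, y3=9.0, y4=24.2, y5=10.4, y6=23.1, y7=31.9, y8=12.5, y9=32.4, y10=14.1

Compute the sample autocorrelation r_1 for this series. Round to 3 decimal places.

Mean ȳ = (16.6 + 23.5 + 9.0 + 24.2 + 10.4 + 23.1 + 31.9 + 12.5 + 32.4 + 14.1)/10 = 19.7700
Numerator Σ_{t=1}^{9}(y_t−ȳ)(y_{t+1}−ȳ) = -383.6429
Denominator Σ(y_t−ȳ)² = 650.1210
r_1 = -383.6429 / 650.1210 = -0.590

-0.590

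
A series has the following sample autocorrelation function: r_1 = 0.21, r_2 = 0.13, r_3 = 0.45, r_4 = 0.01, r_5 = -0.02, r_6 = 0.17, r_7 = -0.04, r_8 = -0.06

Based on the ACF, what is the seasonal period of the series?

The largest autocorrelation is r_3 = 0.45; the remaining lags stay at or below 0.21. The elevated value at lag 1 (0.21), dropping to 0.13 at lag 2, reflects decaying short-term dependence rather than seasonality.
The dominant spike at lag 3 indicates a seasonal period of 3.

3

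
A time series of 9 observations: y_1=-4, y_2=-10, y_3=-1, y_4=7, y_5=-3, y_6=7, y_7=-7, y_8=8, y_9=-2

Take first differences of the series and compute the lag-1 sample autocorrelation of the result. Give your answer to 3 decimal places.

-0.739

First differences Δy: -6, 9, 8, -10, 10, -14, 15, -10
Mean of differences = 0.2500
Numerator Σ(Δy_t−Δȳ)(Δy_{t+1}−Δȳ) = -666.5625
Denominator Σ(Δy_t−Δȳ)² = 901.5000
r_1(Δy) = -666.5625 / 901.5000 = -0.739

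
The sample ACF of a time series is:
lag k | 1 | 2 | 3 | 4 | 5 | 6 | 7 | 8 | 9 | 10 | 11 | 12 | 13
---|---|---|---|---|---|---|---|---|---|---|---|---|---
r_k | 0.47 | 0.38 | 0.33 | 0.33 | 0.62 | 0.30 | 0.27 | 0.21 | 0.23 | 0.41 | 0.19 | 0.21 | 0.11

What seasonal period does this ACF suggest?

The largest autocorrelation is r_5 = 0.62; the remaining lags stay at or below 0.47. The elevated value at lag 1 (0.47), dropping to 0.38 at lag 2, reflects decaying short-term dependence rather than seasonality.
The dominant spike at lag 5 indicates a seasonal period of 5.

5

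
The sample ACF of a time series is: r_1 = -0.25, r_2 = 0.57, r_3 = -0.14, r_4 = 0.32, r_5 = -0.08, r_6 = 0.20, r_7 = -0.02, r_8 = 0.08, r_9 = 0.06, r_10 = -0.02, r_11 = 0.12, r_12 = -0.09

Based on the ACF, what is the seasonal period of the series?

The largest autocorrelation is r_2 = 0.57, with weaker echoes at lags 4 (0.32) and 6 (0.20); the remaining lags stay at or below 0.12.
The dominant spike at lag 2 indicates a seasonal period of 2.

2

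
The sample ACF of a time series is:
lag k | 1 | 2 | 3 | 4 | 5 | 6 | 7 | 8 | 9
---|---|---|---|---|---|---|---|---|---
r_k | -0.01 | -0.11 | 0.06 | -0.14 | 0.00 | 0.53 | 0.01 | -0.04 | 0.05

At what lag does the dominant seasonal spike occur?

6

The largest autocorrelation is r_6 = 0.53; the remaining lags stay at or below 0.06.
The dominant spike at lag 6 indicates a seasonal period of 6.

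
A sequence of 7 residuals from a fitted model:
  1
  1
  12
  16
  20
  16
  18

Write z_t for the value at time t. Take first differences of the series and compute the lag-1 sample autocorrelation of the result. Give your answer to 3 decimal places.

-0.116

First differences Δz: 0, 11, 4, 4, -4, 2
Mean of differences = 2.8333
Numerator Σ(Δz_t−Δz̄)(Δz_{t+1}−Δz̄) = -14.5278
Denominator Σ(Δz_t−Δz̄)² = 124.8333
r_1(Δz) = -14.5278 / 124.8333 = -0.116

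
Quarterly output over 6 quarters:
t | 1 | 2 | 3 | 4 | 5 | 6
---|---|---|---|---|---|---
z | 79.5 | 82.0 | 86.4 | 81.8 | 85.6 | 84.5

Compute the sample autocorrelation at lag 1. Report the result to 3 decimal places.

Mean z̄ = (79.5 + 82.0 + 86.4 + 81.8 + 85.6 + 84.5)/6 = 83.3000
Deviations from mean: -3.8000, -1.3000, 3.1000, -1.5000, 2.3000, 1.2000
Numerator Σ_{t=1}^{5}(z_t−z̄)(z_{t+1}−z̄) = -4.4300
Denominator Σ(z_t−z̄)² = 34.7200
r_1 = -4.4300 / 34.7200 = -0.128

-0.128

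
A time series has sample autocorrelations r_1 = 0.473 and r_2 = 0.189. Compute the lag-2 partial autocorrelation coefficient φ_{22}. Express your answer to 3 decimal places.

-0.045

φ_{22} = (r_2 − r_1²) / (1 − r_1²)
r_1² = (0.473)² = 0.223729
Numerator = 0.189 − 0.2237 = -0.0347; denominator = 1 − 0.2237 = 0.7763
φ_{22} = -0.0347 / 0.7763 = -0.045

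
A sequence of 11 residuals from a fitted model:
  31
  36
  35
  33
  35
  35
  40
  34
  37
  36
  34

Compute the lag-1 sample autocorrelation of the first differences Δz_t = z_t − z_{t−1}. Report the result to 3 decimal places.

-0.519

First differences Δz: 5, -1, -2, 2, 0, 5, -6, 3, -1, -2
Mean of differences = 0.3000
Numerator Σ(Δz_t−Δz̄)(Δz_{t+1}−Δz̄) = -56.0900
Denominator Σ(Δz_t−Δz̄)² = 108.1000
r_1(Δz) = -56.0900 / 108.1000 = -0.519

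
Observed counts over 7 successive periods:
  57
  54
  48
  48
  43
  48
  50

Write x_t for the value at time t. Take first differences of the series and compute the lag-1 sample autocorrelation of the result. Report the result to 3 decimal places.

-0.059

First differences Δx: -3, -6, 0, -5, 5, 2
Mean of differences = -1.1667
Numerator Σ(Δx_t−Δx̄)(Δx_{t+1}−Δx̄) = -5.3611
Denominator Σ(Δx_t−Δx̄)² = 90.8333
r_1(Δx) = -5.3611 / 90.8333 = -0.059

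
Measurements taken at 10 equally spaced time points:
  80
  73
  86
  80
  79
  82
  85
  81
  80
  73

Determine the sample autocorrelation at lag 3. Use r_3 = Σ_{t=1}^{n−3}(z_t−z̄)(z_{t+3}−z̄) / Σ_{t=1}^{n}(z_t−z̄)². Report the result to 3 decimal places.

Mean z̄ = (80 + 73 + 86 + 80 + 79 + 82 + 85 + 81 + 80 + 73)/10 = 79.9000
Σ(z_t−z̄)(z_{t+3}−z̄) = (0.0100) + (6.2100) + (12.8100) + (0.5100) + (-0.9900) + (0.2100) + (-35.1900) = -16.4300
Denominator Σ(z_t−z̄)² = 164.9000
r_3 = -16.4300 / 164.9000 = -0.100

-0.100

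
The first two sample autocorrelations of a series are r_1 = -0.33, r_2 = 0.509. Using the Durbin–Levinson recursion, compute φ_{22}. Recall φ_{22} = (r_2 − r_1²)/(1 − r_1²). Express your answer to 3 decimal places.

0.449

φ_{22} = (r_2 − r_1²) / (1 − r_1²)
r_1² = (-0.33)² = 0.1089
Numerator = 0.509 − 0.1089 = 0.4001; denominator = 1 − 0.1089 = 0.8911
φ_{22} = 0.4001 / 0.8911 = 0.449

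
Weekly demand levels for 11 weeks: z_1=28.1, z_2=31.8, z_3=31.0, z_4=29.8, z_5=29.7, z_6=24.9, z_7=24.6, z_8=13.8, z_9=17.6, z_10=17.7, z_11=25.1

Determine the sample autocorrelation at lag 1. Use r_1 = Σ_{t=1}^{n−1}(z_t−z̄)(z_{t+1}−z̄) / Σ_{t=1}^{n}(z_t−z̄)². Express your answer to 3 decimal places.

Mean z̄ = (28.1 + 31.8 + 31.0 + 29.8 + 29.7 + 24.9 + 24.6 + 13.8 + 17.6 + 17.7 + 25.1)/11 = 24.9182
Numerator Σ_{t=1}^{10}(z_t−z̄)(z_{t+1}−z̄) = 253.1179
Denominator Σ(z_t−z̄)² = 370.5764
r_1 = 253.1179 / 370.5764 = 0.683

0.683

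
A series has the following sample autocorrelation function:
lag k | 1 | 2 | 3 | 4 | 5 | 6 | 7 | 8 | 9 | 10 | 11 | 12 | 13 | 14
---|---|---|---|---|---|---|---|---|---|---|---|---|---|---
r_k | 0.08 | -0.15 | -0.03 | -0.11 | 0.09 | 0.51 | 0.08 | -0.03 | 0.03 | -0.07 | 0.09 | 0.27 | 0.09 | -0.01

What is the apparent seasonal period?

The largest autocorrelation is r_6 = 0.51, with a weaker echo at lag 12 (0.27); the remaining lags stay at or below 0.09.
The dominant spike at lag 6 indicates a seasonal period of 6.

6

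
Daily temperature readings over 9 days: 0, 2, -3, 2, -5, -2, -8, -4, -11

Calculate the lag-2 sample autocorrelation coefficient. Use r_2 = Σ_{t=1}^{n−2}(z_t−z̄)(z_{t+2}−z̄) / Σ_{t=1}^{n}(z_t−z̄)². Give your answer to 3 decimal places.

0.512

Mean z̄ = (0 + 2 − 3 + 2 − 5 − 2 − 8 − 4 − 11)/9 = -3.2222
Σ(z_t−z̄)(z_{t+2}−z̄) = (0.7160) + (27.2716) + (-0.3951) + (6.3827) + (8.4938) + (-0.9506) + (37.1605) = 78.6790
Denominator Σ(z_t−z̄)² = 153.5556
r_2 = 78.6790 / 153.5556 = 0.512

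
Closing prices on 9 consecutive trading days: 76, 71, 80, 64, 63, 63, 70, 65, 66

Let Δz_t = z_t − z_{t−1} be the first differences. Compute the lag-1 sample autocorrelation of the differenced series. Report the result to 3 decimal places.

-0.522

First differences Δz: -5, 9, -16, -1, 0, 7, -5, 1
Mean of differences = -1.2500
Numerator Σ(Δz_t−Δz̄)(Δz_{t+1}−Δz̄) = -222.0625
Denominator Σ(Δz_t−Δz̄)² = 425.5000
r_1(Δz) = -222.0625 / 425.5000 = -0.522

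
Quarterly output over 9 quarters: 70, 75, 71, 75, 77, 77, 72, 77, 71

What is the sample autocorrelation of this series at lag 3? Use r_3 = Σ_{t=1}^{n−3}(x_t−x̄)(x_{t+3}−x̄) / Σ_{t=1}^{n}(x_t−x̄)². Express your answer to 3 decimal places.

Mean x̄ = (70 + 75 + 71 + 75 + 77 + 77 + 72 + 77 + 71)/9 = 73.8889
Numerator Σ_{t=1}^{6}(x_t−x̄)(x_{t+3}−x̄) = -11.2593
Denominator Σ(x_t−x̄)² = 66.8889
r_3 = -11.2593 / 66.8889 = -0.168

-0.168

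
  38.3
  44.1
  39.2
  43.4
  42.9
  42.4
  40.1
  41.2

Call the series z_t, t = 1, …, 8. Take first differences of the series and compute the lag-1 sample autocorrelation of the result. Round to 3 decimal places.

First differences Δz: 5.8, -4.9, 4.2, -0.5, -0.5, -2.3, 1.1
Mean of differences = 0.4143
Numerator Σ(Δz_t−Δz̄)(Δz_{t+1}−Δz̄) = -50.7445
Denominator Σ(Δz_t−Δz̄)² = 81.0886
r_1(Δz) = -50.7445 / 81.0886 = -0.626

-0.626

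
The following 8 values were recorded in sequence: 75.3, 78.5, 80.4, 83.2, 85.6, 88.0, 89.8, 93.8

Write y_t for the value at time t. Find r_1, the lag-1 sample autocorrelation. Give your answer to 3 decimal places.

0.581

Mean ȳ = (75.3 + 78.5 + 80.4 + 83.2 + 85.6 + 88.0 + 89.8 + 93.8)/8 = 84.3250
Σ(y_t−ȳ)(y_{t+1}−ȳ) = (52.5706) + (22.8631) + (4.4156) + (-1.4344) + (4.6856) + (20.1206) + (51.8756) = 155.0969
Denominator Σ(y_t−ȳ)² = 266.9350
r_1 = 155.0969 / 266.9350 = 0.581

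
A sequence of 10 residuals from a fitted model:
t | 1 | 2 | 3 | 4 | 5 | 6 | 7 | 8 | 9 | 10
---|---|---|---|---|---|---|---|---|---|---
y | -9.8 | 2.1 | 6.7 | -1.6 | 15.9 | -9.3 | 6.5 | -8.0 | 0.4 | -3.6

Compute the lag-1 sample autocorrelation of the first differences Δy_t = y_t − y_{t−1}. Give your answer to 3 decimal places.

-0.788

First differences Δy: 11.9, 4.6, -8.3, 17.5, -25.2, 15.8, -14.5, 8.4, -4.0
Mean of differences = 0.6889
Numerator Σ(Δy_t−Δȳ)(Δy_{t+1}−Δȳ) = -1351.6535
Denominator Σ(Δy_t−Δȳ)² = 1715.1289
r_1(Δy) = -1351.6535 / 1715.1289 = -0.788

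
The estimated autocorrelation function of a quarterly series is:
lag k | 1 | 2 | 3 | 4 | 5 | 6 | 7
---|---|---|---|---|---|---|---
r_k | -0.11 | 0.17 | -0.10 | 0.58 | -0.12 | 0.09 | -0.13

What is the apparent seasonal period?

4

The largest autocorrelation is r_4 = 0.58; the remaining lags stay at or below 0.17.
The dominant spike at lag 4 indicates a seasonal period of 4.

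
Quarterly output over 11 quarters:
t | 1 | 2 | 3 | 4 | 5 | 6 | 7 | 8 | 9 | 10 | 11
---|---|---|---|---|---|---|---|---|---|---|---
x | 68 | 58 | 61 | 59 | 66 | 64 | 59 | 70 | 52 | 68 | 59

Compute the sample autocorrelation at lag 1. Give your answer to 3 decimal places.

-0.697

Mean x̄ = (68 + 58 + 61 + 59 + 66 + 64 + 59 + 70 + 52 + 68 + 59)/11 = 62.1818
Numerator Σ_{t=1}^{10}(x_t−x̄)(x_{t+1}−x̄) = -208.8512
Denominator Σ(x_t−x̄)² = 299.6364
r_1 = -208.8512 / 299.6364 = -0.697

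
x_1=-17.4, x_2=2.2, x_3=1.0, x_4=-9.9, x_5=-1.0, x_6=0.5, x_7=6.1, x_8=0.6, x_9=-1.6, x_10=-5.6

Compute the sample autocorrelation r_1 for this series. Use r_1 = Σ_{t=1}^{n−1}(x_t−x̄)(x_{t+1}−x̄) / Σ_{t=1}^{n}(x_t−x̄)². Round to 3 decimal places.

Mean x̄ = (-17.4 + 2.2 + 1.0 − 9.9 − 1.0 + 0.5 + 6.1 + 0.6 − 1.6 − 5.6)/10 = -2.5100
Numerator Σ_{t=1}^{9}(x_t−x̄)(x_{t+1}−x̄) = -33.4411
Denominator Σ(x_t−x̄)² = 416.3490
r_1 = -33.4411 / 416.3490 = -0.080

-0.080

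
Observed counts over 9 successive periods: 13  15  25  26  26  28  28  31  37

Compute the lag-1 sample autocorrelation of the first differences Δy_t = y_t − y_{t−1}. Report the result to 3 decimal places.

First differences Δy: 2, 10, 1, 0, 2, 0, 3, 6
Mean of differences = 3.0000
Numerator Σ(Δy_t−Δȳ)(Δy_{t+1}−Δȳ) = -9.0000
Denominator Σ(Δy_t−Δȳ)² = 82.0000
r_1(Δy) = -9.0000 / 82.0000 = -0.110

-0.110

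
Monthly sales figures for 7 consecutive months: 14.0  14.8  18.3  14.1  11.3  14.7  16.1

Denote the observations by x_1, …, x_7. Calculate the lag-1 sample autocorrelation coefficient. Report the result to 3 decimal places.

Mean x̄ = (14.0 + 14.8 + 18.3 + 14.1 + 11.3 + 14.7 + 16.1)/7 = 14.7571
Deviations from mean: -0.7571, 0.0429, 3.5429, -0.6571, -3.4571, -0.0571, 1.3429
Numerator Σ_{t=1}^{6}(x_t−x̄)(x_{t+1}−x̄) = 0.1839
Denominator Σ(x_t−x̄)² = 27.3171
r_1 = 0.1839 / 27.3171 = 0.007

0.007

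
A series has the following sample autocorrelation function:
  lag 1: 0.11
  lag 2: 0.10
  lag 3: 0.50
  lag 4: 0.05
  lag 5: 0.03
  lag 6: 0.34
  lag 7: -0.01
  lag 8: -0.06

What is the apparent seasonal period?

The largest autocorrelation is r_3 = 0.50, with a weaker echo at lag 6 (0.34); the remaining lags stay at or below 0.11.
The dominant spike at lag 3 indicates a seasonal period of 3.

3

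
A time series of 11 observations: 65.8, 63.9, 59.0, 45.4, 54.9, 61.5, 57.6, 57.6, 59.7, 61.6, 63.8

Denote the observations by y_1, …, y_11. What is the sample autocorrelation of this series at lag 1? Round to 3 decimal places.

0.295

Mean ȳ = (65.8 + 63.9 + 59.0 + 45.4 + 54.9 + 61.5 + 57.6 + 57.6 + 59.7 + 61.6 + 63.8)/11 = 59.1636
Numerator Σ_{t=1}^{10}(y_t−ȳ)(y_{t+1}−ȳ) = 92.1869
Denominator Σ(y_t−ȳ)² = 312.1855
r_1 = 92.1869 / 312.1855 = 0.295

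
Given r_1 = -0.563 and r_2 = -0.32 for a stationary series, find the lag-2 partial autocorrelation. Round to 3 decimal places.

φ_{22} = (r_2 − r_1²) / (1 − r_1²)
r_1² = (-0.563)² = 0.316969
Numerator = -0.32 − 0.3170 = -0.6370; denominator = 1 − 0.3170 = 0.6830
φ_{22} = -0.6370 / 0.6830 = -0.933

-0.933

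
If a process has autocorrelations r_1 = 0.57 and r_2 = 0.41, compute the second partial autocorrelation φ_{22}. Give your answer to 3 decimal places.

φ_{22} = (r_2 − r_1²) / (1 − r_1²)
r_1² = (0.57)² = 0.3249
Numerator = 0.41 − 0.3249 = 0.0851; denominator = 1 − 0.3249 = 0.6751
φ_{22} = 0.0851 / 0.6751 = 0.126

0.126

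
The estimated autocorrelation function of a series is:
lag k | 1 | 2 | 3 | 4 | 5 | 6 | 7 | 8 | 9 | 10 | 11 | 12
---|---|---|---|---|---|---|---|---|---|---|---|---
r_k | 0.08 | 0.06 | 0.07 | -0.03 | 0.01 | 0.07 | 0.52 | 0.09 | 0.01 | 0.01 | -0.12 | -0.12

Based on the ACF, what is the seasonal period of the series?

7

The largest autocorrelation is r_7 = 0.52; the remaining lags stay at or below 0.09.
The dominant spike at lag 7 indicates a seasonal period of 7.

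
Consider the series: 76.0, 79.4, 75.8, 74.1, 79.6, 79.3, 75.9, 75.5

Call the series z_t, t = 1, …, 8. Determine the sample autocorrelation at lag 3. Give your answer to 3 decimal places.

0.176

Mean z̄ = (76.0 + 79.4 + 75.8 + 74.1 + 79.6 + 79.3 + 75.9 + 75.5)/8 = 76.9500
Deviations from mean: -0.9500, 2.4500, -1.1500, -2.8500, 2.6500, 2.3500, -1.0500, -1.4500
Σ(z_t−z̄)(z_{t+3}−z̄) = (2.7075) + (6.4925) + (-2.7025) + (2.9925) + (-3.8425) = 5.6475
Denominator Σ(z_t−z̄)² = 32.1000
r_3 = 5.6475 / 32.1000 = 0.176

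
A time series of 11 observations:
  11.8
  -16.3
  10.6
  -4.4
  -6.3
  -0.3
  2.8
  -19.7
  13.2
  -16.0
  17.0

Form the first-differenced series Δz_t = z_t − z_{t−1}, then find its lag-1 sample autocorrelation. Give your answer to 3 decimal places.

-0.726

First differences Δz: -28.1, 26.9, -15.0, -1.9, 6.0, 3.1, -22.5, 32.9, -29.2, 33.0
Mean of differences = 0.5200
Numerator Σ(Δz_t−Δz̄)(Δz_{t+1}−Δz̄) = -3858.3964
Denominator Σ(Δz_t−Δz̄)² = 5315.0360
r_1(Δz) = -3858.3964 / 5315.0360 = -0.726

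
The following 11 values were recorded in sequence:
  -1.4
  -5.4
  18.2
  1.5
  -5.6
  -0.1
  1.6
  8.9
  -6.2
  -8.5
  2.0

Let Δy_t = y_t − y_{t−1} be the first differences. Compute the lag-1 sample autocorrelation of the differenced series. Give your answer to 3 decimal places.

-0.365

First differences Δy: -4.0, 23.6, -16.7, -7.1, 5.5, 1.7, 7.3, -15.1, -2.3, 10.5
Mean of differences = 0.3400
Numerator Σ(Δy_t−Δȳ)(Δy_{t+1}−Δȳ) = -485.9516
Denominator Σ(Δy_t−Δȳ)² = 1331.0840
r_1(Δy) = -485.9516 / 1331.0840 = -0.365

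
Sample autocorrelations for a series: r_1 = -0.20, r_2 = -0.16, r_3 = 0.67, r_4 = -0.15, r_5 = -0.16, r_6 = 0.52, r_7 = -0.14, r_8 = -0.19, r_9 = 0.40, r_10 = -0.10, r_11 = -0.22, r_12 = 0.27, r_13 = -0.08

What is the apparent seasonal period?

3

The largest autocorrelation is r_3 = 0.67, with weaker echoes at lags 6 (0.52), 9 (0.40) and 12 (0.27); the remaining lags stay at or below -0.08.
The dominant spike at lag 3 indicates a seasonal period of 3.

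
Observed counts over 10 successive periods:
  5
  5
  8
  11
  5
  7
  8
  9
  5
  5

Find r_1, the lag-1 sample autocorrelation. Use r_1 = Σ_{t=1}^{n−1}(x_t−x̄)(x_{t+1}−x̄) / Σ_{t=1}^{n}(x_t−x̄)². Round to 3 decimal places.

Mean x̄ = (5 + 5 + 8 + 11 + 5 + 7 + 8 + 9 + 5 + 5)/10 = 6.8000
Numerator Σ_{t=1}^{9}(x_t−x̄)(x_{t+1}−x̄) = 0.3600
Denominator Σ(x_t−x̄)² = 41.6000
r_1 = 0.3600 / 41.6000 = 0.009

0.009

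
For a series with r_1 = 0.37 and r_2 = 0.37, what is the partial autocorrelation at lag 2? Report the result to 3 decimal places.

0.270

φ_{22} = (r_2 − r_1²) / (1 − r_1²)
r_1² = (0.37)² = 0.1369
Numerator = 0.37 − 0.1369 = 0.2331; denominator = 1 − 0.1369 = 0.8631
φ_{22} = 0.2331 / 0.8631 = 0.270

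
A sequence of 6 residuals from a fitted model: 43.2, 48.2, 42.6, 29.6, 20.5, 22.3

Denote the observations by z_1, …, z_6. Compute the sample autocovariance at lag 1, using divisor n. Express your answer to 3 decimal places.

71.692

Mean z̄ = (43.2 + 48.2 + 42.6 + 29.6 + 20.5 + 22.3)/6 = 34.4000
Deviations: 8.8000, 13.8000, 8.2000, -4.8000, -13.9000, -12.1000
Σ_{t=1}^{5}(z_t−z̄)(z_{t+1}−z̄) = 430.1500
γ_1 = 430.1500 / 6 = 71.692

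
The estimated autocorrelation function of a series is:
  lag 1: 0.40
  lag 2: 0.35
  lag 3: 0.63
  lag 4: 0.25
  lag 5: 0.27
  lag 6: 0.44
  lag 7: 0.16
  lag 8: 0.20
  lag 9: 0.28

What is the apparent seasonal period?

The largest autocorrelation is r_3 = 0.63, with a weaker echo at lag 6 (0.44); the remaining lags stay at or below 0.40. The elevated value at lag 1 (0.40), dropping to 0.35 at lag 2, reflects decaying short-term dependence rather than seasonality.
The dominant spike at lag 3 indicates a seasonal period of 3.

3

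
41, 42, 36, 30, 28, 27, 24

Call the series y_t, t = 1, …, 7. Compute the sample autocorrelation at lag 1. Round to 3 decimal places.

Mean ȳ = (41 + 42 + 36 + 30 + 28 + 27 + 24)/7 = 32.5714
Deviations from mean: 8.4286, 9.4286, 3.4286, -2.5714, -4.5714, -5.5714, -8.5714
Numerator Σ_{t=1}^{6}(y_t−ȳ)(y_{t+1}−ȳ) = 187.9592
Denominator Σ(y_t−ȳ)² = 303.7143
r_1 = 187.9592 / 303.7143 = 0.619

0.619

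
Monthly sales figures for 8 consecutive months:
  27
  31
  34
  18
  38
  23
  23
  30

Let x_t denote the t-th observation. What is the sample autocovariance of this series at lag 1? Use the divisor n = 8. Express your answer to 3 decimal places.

Mean x̄ = (27 + 31 + 34 + 18 + 38 + 23 + 23 + 30)/8 = 28.0000
Deviations: -1.0000, 3.0000, 6.0000, -10.0000, 10.0000, -5.0000, -5.0000, 2.0000
Σ_{t=1}^{7}(x_t−x̄)(x_{t+1}−x̄) = -180.0000
γ_1 = -180.0000 / 8 = -22.500

-22.500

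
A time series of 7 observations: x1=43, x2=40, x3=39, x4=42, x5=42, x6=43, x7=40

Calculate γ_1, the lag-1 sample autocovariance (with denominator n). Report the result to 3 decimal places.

Mean x̄ = (43 + 40 + 39 + 42 + 42 + 43 + 40)/7 = 41.2857
Σ_{t=1}^{6}(x_t−x̄)(x_{t+1}−x̄) = -1.3673
γ_1 = -1.3673 / 7 = -0.195

-0.195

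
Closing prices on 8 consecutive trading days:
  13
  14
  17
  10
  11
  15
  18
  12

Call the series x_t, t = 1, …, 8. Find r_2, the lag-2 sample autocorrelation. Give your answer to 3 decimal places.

-0.556

Mean x̄ = (13 + 14 + 17 + 10 + 11 + 15 + 18 + 12)/8 = 13.7500
Numerator Σ_{t=1}^{6}(x_t−x̄)(x_{t+2}−x̄) = -30.8750
Denominator Σ(x_t−x̄)² = 55.5000
r_2 = -30.8750 / 55.5000 = -0.556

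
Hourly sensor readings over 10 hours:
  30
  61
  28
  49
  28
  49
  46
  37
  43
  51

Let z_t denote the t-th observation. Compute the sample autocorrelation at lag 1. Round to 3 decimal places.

-0.695

Mean z̄ = (30 + 61 + 28 + 49 + 28 + 49 + 46 + 37 + 43 + 51)/10 = 42.2000
Numerator Σ_{t=1}^{9}(z_t−z̄)(z_{t+1}−z̄) = -777.0400
Denominator Σ(z_t−z̄)² = 1117.6000
r_1 = -777.0400 / 1117.6000 = -0.695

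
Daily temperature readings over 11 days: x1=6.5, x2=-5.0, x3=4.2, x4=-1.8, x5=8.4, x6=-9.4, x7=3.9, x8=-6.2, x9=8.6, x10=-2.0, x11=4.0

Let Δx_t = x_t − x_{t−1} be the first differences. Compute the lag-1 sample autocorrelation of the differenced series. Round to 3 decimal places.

-0.867

First differences Δx: -11.5, 9.2, -6.0, 10.2, -17.8, 13.3, -10.1, 14.8, -10.6, 6.0
Mean of differences = -0.2500
Numerator Σ(Δx_t−Δx̄)(Δx_{t+1}−Δx̄) = -1144.1025
Denominator Σ(Δx_t−Δx̄)² = 1319.4450
r_1(Δx) = -1144.1025 / 1319.4450 = -0.867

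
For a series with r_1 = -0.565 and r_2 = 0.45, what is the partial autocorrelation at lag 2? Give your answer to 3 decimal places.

0.192

φ_{22} = (r_2 − r_1²) / (1 − r_1²)
r_1² = (-0.565)² = 0.319225
Numerator = 0.45 − 0.3192 = 0.1308; denominator = 1 − 0.3192 = 0.6808
φ_{22} = 0.1308 / 0.6808 = 0.192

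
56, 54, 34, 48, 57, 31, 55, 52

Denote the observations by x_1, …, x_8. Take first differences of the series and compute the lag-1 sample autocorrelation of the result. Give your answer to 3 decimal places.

First differences Δx: -2, -20, 14, 9, -26, 24, -3
Mean of differences = -0.5714
Numerator Σ(Δx_t−Δx̄)(Δx_{t+1}−Δx̄) = -1043.7551
Denominator Σ(Δx_t−Δx̄)² = 1939.7143
r_1(Δx) = -1043.7551 / 1939.7143 = -0.538

-0.538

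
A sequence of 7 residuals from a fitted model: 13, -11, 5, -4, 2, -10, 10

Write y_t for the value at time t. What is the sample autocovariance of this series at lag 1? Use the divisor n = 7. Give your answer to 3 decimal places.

-47.665

Mean ȳ = (13 − 11 + 5 − 4 + 2 − 10 + 10)/7 = 0.7143
Deviations: 12.2857, -11.7143, 4.2857, -4.7143, 1.2857, -10.7143, 9.2857
Σ_{t=1}^{6}(y_t−ȳ)(y_{t+1}−ȳ) = -333.6531
γ_1 = -333.6531 / 7 = -47.665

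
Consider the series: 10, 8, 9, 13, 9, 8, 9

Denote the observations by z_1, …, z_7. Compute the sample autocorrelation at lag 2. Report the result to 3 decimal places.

Mean z̄ = (10 + 8 + 9 + 13 + 9 + 8 + 9)/7 = 9.4286
Deviations from mean: 0.5714, -1.4286, -0.4286, 3.5714, -0.4286, -1.4286, -0.4286
Numerator Σ_{t=1}^{5}(z_t−z̄)(z_{t+2}−z̄) = -10.0816
Denominator Σ(z_t−z̄)² = 17.7143
r_2 = -10.0816 / 17.7143 = -0.569

-0.569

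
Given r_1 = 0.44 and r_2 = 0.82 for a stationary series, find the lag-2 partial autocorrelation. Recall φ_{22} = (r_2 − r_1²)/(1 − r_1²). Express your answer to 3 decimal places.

0.777

φ_{22} = (r_2 − r_1²) / (1 − r_1²)
r_1² = (0.44)² = 0.1936
Numerator = 0.82 − 0.1936 = 0.6264; denominator = 1 − 0.1936 = 0.8064
φ_{22} = 0.6264 / 0.8064 = 0.777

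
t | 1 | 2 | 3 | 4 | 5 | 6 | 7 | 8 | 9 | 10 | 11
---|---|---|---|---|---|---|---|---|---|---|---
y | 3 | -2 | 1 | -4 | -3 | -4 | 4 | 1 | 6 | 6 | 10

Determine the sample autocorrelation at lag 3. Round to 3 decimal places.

-0.080

Mean ȳ = (3 − 2 + 1 − 4 − 3 − 4 + 4 + 1 + 6 + 6 + 10)/11 = 1.6364
Numerator Σ_{t=1}^{8}(y_t−ȳ)(y_{t+3}−ȳ) = -17.2149
Denominator Σ(y_t−ȳ)² = 214.5455
r_3 = -17.2149 / 214.5455 = -0.080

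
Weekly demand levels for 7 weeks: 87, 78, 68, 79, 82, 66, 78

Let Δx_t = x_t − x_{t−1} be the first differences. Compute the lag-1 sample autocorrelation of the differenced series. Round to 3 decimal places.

First differences Δx: -9, -10, 11, 3, -16, 12
Mean of differences = -1.5000
Numerator Σ(Δx_t−Δx̄)(Δx_{t+1}−Δx̄) = -247.2500
Denominator Σ(Δx_t−Δx̄)² = 697.5000
r_1(Δx) = -247.2500 / 697.5000 = -0.354

-0.354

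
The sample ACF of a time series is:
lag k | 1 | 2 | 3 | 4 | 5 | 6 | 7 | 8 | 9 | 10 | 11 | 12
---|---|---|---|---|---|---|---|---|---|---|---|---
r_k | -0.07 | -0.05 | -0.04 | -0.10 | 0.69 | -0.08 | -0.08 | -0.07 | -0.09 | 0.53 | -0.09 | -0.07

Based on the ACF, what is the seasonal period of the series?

The largest autocorrelation is r_5 = 0.69, with a weaker echo at lag 10 (0.53); the remaining lags stay at or below -0.04.
The dominant spike at lag 5 indicates a seasonal period of 5.

5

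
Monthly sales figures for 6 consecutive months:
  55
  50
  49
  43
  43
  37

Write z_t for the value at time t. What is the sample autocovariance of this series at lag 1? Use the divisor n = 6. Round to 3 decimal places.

12.468

Mean z̄ = (55 + 50 + 49 + 43 + 43 + 37)/6 = 46.1667
Σ_{t=1}^{5}(z_t−z̄)(z_{t+1}−z̄) = 74.8056
γ_1 = 74.8056 / 6 = 12.468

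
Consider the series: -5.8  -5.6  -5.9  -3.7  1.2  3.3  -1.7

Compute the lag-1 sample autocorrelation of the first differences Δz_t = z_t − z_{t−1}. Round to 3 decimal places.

0.059

First differences Δz: 0.2, -0.3, 2.2, 4.9, 2.1, -5.0
Mean of differences = 0.6833
Numerator Σ(Δz_t−Δz̄)(Δz_{t+1}−Δz̄) = 3.3014
Denominator Σ(Δz_t−Δz̄)² = 55.5883
r_1(Δz) = 3.3014 / 55.5883 = 0.059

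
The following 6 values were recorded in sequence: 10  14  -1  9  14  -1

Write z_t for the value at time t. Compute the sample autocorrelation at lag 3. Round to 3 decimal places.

0.498

Mean z̄ = (10 + 14 − 1 + 9 + 14 − 1)/6 = 7.5000
Deviations from mean: 2.5000, 6.5000, -8.5000, 1.5000, 6.5000, -8.5000
Σ(z_t−z̄)(z_{t+3}−z̄) = (3.7500) + (42.2500) + (72.2500) = 118.2500
Denominator Σ(z_t−z̄)² = 237.5000
r_3 = 118.2500 / 237.5000 = 0.498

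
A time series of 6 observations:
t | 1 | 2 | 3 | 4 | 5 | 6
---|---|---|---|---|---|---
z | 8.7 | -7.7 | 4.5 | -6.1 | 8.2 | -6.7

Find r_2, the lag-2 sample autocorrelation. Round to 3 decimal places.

0.539

Mean z̄ = (8.7 − 7.7 + 4.5 − 6.1 + 8.2 − 6.7)/6 = 0.1500
Numerator Σ_{t=1}^{4}(z_t−z̄)(z_{t+2}−z̄) = 164.0850
Denominator Σ(z_t−z̄)² = 304.4350
r_2 = 164.0850 / 304.4350 = 0.539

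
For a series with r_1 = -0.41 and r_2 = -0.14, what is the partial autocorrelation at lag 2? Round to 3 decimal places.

φ_{22} = (r_2 − r_1²) / (1 − r_1²)
r_1² = (-0.41)² = 0.1681
Numerator = -0.14 − 0.1681 = -0.3081; denominator = 1 − 0.1681 = 0.8319
φ_{22} = -0.3081 / 0.8319 = -0.370

-0.370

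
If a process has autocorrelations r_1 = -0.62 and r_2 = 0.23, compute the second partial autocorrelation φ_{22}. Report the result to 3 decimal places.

-0.251

φ_{22} = (r_2 − r_1²) / (1 − r_1²)
r_1² = (-0.62)² = 0.3844
Numerator = 0.23 − 0.3844 = -0.1544; denominator = 1 − 0.3844 = 0.6156
φ_{22} = -0.1544 / 0.6156 = -0.251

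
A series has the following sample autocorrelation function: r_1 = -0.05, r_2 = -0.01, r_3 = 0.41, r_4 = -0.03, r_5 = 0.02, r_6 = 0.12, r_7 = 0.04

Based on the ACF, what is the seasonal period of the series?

The largest autocorrelation is r_3 = 0.41; the remaining lags stay at or below 0.12.
The dominant spike at lag 3 indicates a seasonal period of 3.

3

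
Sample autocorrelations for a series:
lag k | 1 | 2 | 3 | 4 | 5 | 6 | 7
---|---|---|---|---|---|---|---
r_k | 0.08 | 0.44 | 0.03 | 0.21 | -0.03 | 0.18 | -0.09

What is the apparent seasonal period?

The largest autocorrelation is r_2 = 0.44, with weaker echoes at lags 4 (0.21) and 6 (0.18); the remaining lags stay at or below 0.08.
The dominant spike at lag 2 indicates a seasonal period of 2.

2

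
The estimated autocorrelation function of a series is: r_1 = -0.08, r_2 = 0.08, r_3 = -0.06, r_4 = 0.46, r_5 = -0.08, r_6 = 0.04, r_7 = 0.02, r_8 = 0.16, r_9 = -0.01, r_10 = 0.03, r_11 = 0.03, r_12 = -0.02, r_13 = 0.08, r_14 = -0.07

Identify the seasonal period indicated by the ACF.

4

The largest autocorrelation is r_4 = 0.46, with a weaker echo at lag 8 (0.16); the remaining lags stay at or below 0.08.
The dominant spike at lag 4 indicates a seasonal period of 4.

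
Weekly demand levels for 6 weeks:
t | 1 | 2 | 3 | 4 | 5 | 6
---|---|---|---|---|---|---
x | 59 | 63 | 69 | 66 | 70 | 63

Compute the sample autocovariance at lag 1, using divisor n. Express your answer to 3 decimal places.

0.500

Mean x̄ = (59 + 63 + 69 + 66 + 70 + 63)/6 = 65.0000
Deviations: -6.0000, -2.0000, 4.0000, 1.0000, 5.0000, -2.0000
Σ_{t=1}^{5}(x_t−x̄)(x_{t+1}−x̄) = 3.0000
γ_1 = 3.0000 / 6 = 0.500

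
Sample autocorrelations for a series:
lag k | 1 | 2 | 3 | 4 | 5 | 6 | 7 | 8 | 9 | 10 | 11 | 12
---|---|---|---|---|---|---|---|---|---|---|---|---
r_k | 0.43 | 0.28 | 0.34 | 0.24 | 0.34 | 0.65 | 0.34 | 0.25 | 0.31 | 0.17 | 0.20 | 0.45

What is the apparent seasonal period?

The largest autocorrelation is r_6 = 0.65, with a weaker echo at lag 12 (0.45); the remaining lags stay at or below 0.43. The elevated value at lag 1 (0.43), dropping to 0.28 at lag 2, reflects decaying short-term dependence rather than seasonality.
The dominant spike at lag 6 indicates a seasonal period of 6.

6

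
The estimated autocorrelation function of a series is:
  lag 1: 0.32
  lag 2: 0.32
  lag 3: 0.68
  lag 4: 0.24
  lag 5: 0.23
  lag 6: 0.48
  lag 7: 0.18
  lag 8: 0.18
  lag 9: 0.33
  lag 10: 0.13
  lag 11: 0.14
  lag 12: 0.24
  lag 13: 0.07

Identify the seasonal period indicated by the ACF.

The largest autocorrelation is r_3 = 0.68, with weaker echoes at lags 6 (0.48) and 9 (0.33); the remaining lags stay at or below 0.32.
The dominant spike at lag 3 indicates a seasonal period of 3.

3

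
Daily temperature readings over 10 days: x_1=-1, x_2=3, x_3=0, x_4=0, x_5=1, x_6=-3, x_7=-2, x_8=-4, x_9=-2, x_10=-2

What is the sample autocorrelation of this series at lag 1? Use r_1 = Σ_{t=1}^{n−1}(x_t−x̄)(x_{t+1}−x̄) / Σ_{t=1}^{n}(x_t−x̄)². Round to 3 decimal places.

0.316

Mean x̄ = (-1 + 3 + 0 + 0 + 1 − 3 − 2 − 4 − 2 − 2)/10 = -1.0000
Numerator Σ_{t=1}^{9}(x_t−x̄)(x_{t+1}−x̄) = 12.0000
Denominator Σ(x_t−x̄)² = 38.0000
r_1 = 12.0000 / 38.0000 = 0.316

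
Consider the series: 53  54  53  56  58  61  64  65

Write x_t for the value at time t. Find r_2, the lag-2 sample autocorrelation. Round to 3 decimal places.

Mean x̄ = (53 + 54 + 53 + 56 + 58 + 61 + 64 + 65)/8 = 58.0000
Deviations from mean: -5.0000, -4.0000, -5.0000, -2.0000, 0.0000, 3.0000, 6.0000, 7.0000
Σ(x_t−x̄)(x_{t+2}−x̄) = (25.0000) + (8.0000) + (0.0000) + (-6.0000) + (0.0000) + (21.0000) = 48.0000
Denominator Σ(x_t−x̄)² = 164.0000
r_2 = 48.0000 / 164.0000 = 0.293

0.293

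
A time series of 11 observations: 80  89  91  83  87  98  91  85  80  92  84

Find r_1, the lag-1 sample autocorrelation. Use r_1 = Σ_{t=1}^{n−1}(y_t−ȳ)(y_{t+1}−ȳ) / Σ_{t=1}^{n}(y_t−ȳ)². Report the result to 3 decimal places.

-0.083

Mean ȳ = (80 + 89 + 91 + 83 + 87 + 98 + 91 + 85 + 80 + 92 + 84)/11 = 87.2727
Numerator Σ_{t=1}^{10}(y_t−ȳ)(y_{t+1}−ȳ) = -25.6198
Denominator Σ(y_t−ȳ)² = 308.1818
r_1 = -25.6198 / 308.1818 = -0.083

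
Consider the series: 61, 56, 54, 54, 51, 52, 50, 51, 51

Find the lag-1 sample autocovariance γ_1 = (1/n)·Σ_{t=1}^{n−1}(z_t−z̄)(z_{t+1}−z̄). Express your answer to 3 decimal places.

Mean z̄ = (61 + 56 + 54 + 54 + 51 + 52 + 50 + 51 + 51)/9 = 53.3333
Σ_{t=1}^{8}(z_t−z̄)(z_{t+1}−z̄) = 41.8889
γ_1 = 41.8889 / 9 = 4.654

4.654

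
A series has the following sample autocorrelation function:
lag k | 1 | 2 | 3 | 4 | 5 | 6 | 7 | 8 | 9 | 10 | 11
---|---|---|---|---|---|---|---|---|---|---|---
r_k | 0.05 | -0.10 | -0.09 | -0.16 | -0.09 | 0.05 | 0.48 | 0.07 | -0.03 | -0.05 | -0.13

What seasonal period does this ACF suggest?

7

The largest autocorrelation is r_7 = 0.48; the remaining lags stay at or below 0.07.
The dominant spike at lag 7 indicates a seasonal period of 7.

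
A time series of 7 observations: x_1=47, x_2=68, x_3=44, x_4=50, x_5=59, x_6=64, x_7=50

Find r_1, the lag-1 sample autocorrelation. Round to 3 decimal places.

-0.434

Mean x̄ = (47 + 68 + 44 + 50 + 59 + 64 + 50)/7 = 54.5714
Σ(x_t−x̄)(x_{t+1}−x̄) = (-101.6735) + (-141.9592) + (48.3265) + (-20.2449) + (41.7551) + (-43.1020) = -216.8980
Denominator Σ(x_t−x̄)² = 499.7143
r_1 = -216.8980 / 499.7143 = -0.434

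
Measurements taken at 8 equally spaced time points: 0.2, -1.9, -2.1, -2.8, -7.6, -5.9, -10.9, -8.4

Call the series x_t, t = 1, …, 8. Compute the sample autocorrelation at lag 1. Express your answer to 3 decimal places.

Mean x̄ = (0.2 − 1.9 − 2.1 − 2.8 − 7.6 − 5.9 − 10.9 − 8.4)/8 = -4.9250
Σ(x_t−x̄)(x_{t+1}−x̄) = (15.5031) + (8.5456) + (6.0031) + (-5.6844) + (2.6081) + (5.8256) + (20.7631) = 53.5644
Denominator Σ(x_t−x̄)² = 103.7950
r_1 = 53.5644 / 103.7950 = 0.516

0.516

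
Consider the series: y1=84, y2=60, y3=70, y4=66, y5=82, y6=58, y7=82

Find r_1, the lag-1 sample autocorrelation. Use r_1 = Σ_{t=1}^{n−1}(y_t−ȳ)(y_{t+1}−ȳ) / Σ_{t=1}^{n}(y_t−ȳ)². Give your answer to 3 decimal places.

-0.629

Mean ȳ = (84 + 60 + 70 + 66 + 82 + 58 + 82)/7 = 71.7143
Deviations from mean: 12.2857, -11.7143, -1.7143, -5.7143, 10.2857, -13.7143, 10.2857
Σ(y_t−ȳ)(y_{t+1}−ȳ) = (-143.9184) + (20.0816) + (9.7959) + (-58.7755) + (-141.0612) + (-141.0612) = -454.9388
Denominator Σ(y_t−ȳ)² = 723.4286
r_1 = -454.9388 / 723.4286 = -0.629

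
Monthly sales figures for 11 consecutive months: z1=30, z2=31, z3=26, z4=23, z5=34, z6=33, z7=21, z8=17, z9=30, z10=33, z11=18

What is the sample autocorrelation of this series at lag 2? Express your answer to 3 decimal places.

-0.662

Mean z̄ = (30 + 31 + 26 + 23 + 34 + 33 + 21 + 17 + 30 + 33 + 18)/11 = 26.9091
Numerator Σ_{t=1}^{9}(z_t−z̄)(z_{t+2}−z̄) = -257.4711
Denominator Σ(z_t−z̄)² = 388.9091
r_2 = -257.4711 / 388.9091 = -0.662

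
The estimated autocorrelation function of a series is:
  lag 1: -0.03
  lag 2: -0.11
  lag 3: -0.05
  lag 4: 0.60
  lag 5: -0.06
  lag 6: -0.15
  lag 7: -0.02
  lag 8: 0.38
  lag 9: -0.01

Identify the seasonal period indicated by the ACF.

The largest autocorrelation is r_4 = 0.60, with a weaker echo at lag 8 (0.38); the remaining lags stay at or below -0.01.
The dominant spike at lag 4 indicates a seasonal period of 4.

4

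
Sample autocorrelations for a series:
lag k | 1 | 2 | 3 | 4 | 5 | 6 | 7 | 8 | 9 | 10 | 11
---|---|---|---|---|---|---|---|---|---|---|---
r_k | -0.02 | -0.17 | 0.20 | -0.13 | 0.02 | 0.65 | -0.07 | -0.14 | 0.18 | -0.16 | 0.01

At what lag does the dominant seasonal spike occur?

The largest autocorrelation is r_6 = 0.65; the remaining lags stay at or below 0.20.
The dominant spike at lag 6 indicates a seasonal period of 6.

6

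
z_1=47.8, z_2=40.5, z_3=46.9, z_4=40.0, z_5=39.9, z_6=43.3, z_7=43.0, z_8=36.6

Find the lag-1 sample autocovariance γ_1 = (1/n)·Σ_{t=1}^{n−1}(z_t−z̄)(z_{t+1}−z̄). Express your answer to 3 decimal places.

Mean z̄ = (47.8 + 40.5 + 46.9 + 40.0 + 39.9 + 43.3 + 43.0 + 36.6)/8 = 42.2500
Σ_{t=1}^{7}(z_t−z̄)(z_{t+1}−z̄) = -28.9425
γ_1 = -28.9425 / 8 = -3.618

-3.618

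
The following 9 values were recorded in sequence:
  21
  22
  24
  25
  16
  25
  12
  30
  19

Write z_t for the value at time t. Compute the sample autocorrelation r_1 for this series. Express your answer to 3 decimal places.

Mean z̄ = (21 + 22 + 24 + 25 + 16 + 25 + 12 + 30 + 19)/9 = 21.5556
Numerator Σ_{t=1}^{8}(z_t−z̄)(z_{t+1}−z̄) = -164.1975
Denominator Σ(z_t−z̄)² = 230.2222
r_1 = -164.1975 / 230.2222 = -0.713

-0.713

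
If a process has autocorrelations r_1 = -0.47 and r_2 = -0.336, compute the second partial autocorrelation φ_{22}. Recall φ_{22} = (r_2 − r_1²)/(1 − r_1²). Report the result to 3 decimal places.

φ_{22} = (r_2 − r_1²) / (1 − r_1²)
r_1² = (-0.47)² = 0.2209
Numerator = -0.336 − 0.2209 = -0.5569; denominator = 1 − 0.2209 = 0.7791
φ_{22} = -0.5569 / 0.7791 = -0.715

-0.715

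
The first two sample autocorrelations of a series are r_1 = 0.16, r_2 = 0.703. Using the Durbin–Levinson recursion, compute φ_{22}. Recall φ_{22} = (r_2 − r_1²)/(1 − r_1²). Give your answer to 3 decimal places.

φ_{22} = (r_2 − r_1²) / (1 − r_1²)
r_1² = (0.16)² = 0.0256
Numerator = 0.703 − 0.0256 = 0.6774; denominator = 1 − 0.0256 = 0.9744
φ_{22} = 0.6774 / 0.9744 = 0.695

0.695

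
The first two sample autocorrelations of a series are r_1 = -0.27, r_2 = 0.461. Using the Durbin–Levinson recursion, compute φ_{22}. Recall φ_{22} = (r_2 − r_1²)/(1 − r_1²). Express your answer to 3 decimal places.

φ_{22} = (r_2 − r_1²) / (1 − r_1²)
r_1² = (-0.27)² = 0.0729
Numerator = 0.461 − 0.0729 = 0.3881; denominator = 1 − 0.0729 = 0.9271
φ_{22} = 0.3881 / 0.9271 = 0.419

0.419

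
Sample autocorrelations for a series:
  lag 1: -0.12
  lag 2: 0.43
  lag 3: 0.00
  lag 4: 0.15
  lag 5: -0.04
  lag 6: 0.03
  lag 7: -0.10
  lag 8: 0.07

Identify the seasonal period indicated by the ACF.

The largest autocorrelation is r_2 = 0.43, with a weaker echo at lag 4 (0.15); the remaining lags stay at or below 0.07.
The dominant spike at lag 2 indicates a seasonal period of 2.

2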